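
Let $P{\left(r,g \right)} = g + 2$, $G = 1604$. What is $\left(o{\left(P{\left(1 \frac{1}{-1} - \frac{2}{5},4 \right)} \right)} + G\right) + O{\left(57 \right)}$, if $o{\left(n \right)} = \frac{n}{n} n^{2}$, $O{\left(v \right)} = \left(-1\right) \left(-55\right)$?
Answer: $1695$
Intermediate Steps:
$P{\left(r,g \right)} = 2 + g$
$O{\left(v \right)} = 55$
$o{\left(n \right)} = n^{2}$ ($o{\left(n \right)} = 1 n^{2} = n^{2}$)
$\left(o{\left(P{\left(1 \frac{1}{-1} - \frac{2}{5},4 \right)} \right)} + G\right) + O{\left(57 \right)} = \left(\left(2 + 4\right)^{2} + 1604\right) + 55 = \left(6^{2} + 1604\right) + 55 = \left(36 + 1604\right) + 55 = 1640 + 55 = 1695$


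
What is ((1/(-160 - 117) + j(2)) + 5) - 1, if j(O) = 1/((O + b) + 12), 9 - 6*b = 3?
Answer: 16882/4155 ≈ 4.0631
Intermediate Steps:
b = 1 (b = 3/2 - ⅙*3 = 3/2 - ½ = 1)
j(O) = 1/(13 + O) (j(O) = 1/((O + 1) + 12) = 1/((1 + O) + 12) = 1/(13 + O))
((1/(-160 - 117) + j(2)) + 5) - 1 = ((1/(-160 - 117) + 1/(13 + 2)) + 5) - 1 = ((1/(-277) + 1/15) + 5) - 1 = ((-1/277 + 1/15) + 5) - 1 = (262/4155 + 5) - 1 = 21037/4155 - 1 = 16882/4155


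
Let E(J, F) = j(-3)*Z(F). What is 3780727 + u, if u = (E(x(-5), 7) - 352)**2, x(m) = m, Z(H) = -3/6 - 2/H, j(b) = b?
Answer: 764983517/196 ≈ 3.9030e+6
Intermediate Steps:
Z(H) = -1/2 - 2/H (Z(H) = -3*1/6 - 2/H = -1/2 - 2/H)
E(J, F) = -3*(-4 - F)/(2*F)
u = 23961025/196 (u = ((3/2 + 6/7) - 352)**2 = (33/14 - 352)**2 = (-4895/14)**2 = 23961025/196 ≈ 1.2225e+5)
3780727 + u = 3780727 + 23961025/196 = 764983517/196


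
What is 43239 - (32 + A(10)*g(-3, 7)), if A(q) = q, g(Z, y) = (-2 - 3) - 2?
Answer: 43277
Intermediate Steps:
g(Z, y) = -7 (g(Z, y) = -5 - 2 = -7)
43239 - (32 + A(10)*g(-3, 7)) = 43239 - (32 + 10*(-7)) = 43239 - (32 - 70) = 43239 - 1*(-38) = 43239 + 38 = 43277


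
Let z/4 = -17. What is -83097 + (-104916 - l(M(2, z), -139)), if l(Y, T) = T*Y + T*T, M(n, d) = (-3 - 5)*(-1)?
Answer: -206222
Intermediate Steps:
z = -68 (z = 4*(-17) = -68)
M(n, d) = 8 (M(n, d) = -8*(-1) = 8)
l(Y, T) = T**2 + T*Y (l(Y, T) = T*Y + T**2 = T**2 + T*Y)
-83097 + (-104916 - l(M(2, z), -139)) = -83097 + (-104916 - (-139)*(-139 + 8)) = -83097 + (-104916 - (-139)*(-131)) = -83097 + (-104916 - 1*18209) = -83097 + (-104916 - 18209) = -83097 - 123125 = -206222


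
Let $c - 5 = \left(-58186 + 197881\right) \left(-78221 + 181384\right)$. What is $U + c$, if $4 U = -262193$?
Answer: $\frac{57645158967}{4} \approx 1.4411 \cdot 10^{10}$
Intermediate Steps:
$U = - \frac{262193}{4}$ ($U = \frac{1}{4} \left(-262193\right) = - \frac{262193}{4} \approx -65548.0$)
$c = 14411355290$ ($c = 5 + \left(-58186 + 197881\right) \left(-78221 + 181384\right) = 5 + 139695 \cdot 103163 = 5 + 14411355285 = 14411355290$)
$U + c = - \frac{262193}{4} + 14411355290 = \frac{57645158967}{4}$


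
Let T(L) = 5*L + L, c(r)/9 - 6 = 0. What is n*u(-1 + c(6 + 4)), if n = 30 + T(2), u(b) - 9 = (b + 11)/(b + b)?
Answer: 21378/53 ≈ 403.36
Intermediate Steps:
c(r) = 54 (c(r) = 54 + 9*0 = 54 + 0 = 54)
T(L) = 6*L
u(b) = 9 + (11 + b)/(2*b) (u(b) = 9 + (b + 11)/(b + b) = 9 + (11 + b)/((2*b)) = 9 + (11 + b)*(1/(2*b)) = 9 + (11 + b)/(2*b))
n = 42 (n = 30 + 6*2 = 30 + 12 = 42)
n*u(-1 + c(6 + 4)) = 42*((11 + 19*(-1 + 54))/(2*(-1 + 54))) = 42*((1/2)*(11 + 19*53)/53) = 42*((1/2)*(1/53)*(11 + 1007)) = 42*((1/2)*(1/53)*1018) = 42*(509/53) = 21378/53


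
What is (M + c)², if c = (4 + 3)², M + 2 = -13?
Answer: 1156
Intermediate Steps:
M = -15 (M = -2 - 13 = -15)
c = 49 (c = 7² = 49)
(M + c)² = (-15 + 49)² = 34² = 1156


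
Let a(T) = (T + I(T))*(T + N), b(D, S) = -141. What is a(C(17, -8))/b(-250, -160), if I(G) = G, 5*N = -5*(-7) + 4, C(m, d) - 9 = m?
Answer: -8788/705 ≈ -12.465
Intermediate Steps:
C(m, d) = 9 + m
N = 39/5 (N = (-5*(-7) + 4)/5 = (35 + 4)/5 = (1/5)*39 = 39/5 ≈ 7.8000)
a(T) = 2*T*(39/5 + T) (a(T) = (T + T)*(T + 39/5) = (2*T)*(39/5 + T) = 2*T*(39/5 + T))
a(C(17, -8))/b(-250, -160) = (2*(9 + 17)*(39 + 5*(9 + 17))/5)/(-141) = ((2/5)*26*(39 + 5*26))*(-1/141) = ((2/5)*26*(39 + 130))*(-1/141) = ((2/5)*26*169)*(-1/141) = (8788/5)*(-1/141) = -8788/705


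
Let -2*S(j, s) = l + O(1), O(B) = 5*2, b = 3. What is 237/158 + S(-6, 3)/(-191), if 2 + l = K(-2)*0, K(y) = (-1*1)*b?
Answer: 581/382 ≈ 1.5209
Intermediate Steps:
K(y) = -3 (K(y) = -1*1*3 = -1*3 = -3)
O(B) = 10
l = -2 (l = -2 - 3*0 = -2 + 0 = -2)
S(j, s) = -4 (S(j, s) = -(-2 + 10)/2 = -½*8 = -4)
237/158 + S(-6, 3)/(-191) = 237/158 - 4/(-191) = 237*(1/158) - 4*(-1/191) = 3/2 + 4/191 = 581/382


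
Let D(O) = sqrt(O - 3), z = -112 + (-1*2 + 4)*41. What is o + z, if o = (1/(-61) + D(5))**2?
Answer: -104187/3721 - 2*sqrt(2)/61 ≈ -28.046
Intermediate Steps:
z = -30 (z = -112 + (-2 + 4)*41 = -112 + 2*41 = -112 + 82 = -30)
D(O) = sqrt(-3 + O)
o = (-1/61 + sqrt(2))**2 (o = (1/(-61) + sqrt(-3 + 5))**2 = (-1/61 + sqrt(2))**2 ≈ 1.9539)
o + z = (7443/3721 - 2*sqrt(2)/61) - 30 = -104187/3721 - 2*sqrt(2)/61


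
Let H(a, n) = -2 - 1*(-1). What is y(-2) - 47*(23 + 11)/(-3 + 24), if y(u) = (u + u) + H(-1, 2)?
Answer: -1703/21 ≈ -81.095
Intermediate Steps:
H(a, n) = -1 (H(a, n) = -2 + 1 = -1)
y(u) = -1 + 2*u (y(u) = (u + u) - 1 = 2*u - 1 = -1 + 2*u)
y(-2) - 47*(23 + 11)/(-3 + 24) = (-1 + 2*(-2)) - 47*(23 + 11)/(-3 + 24) = (-1 - 4) - 1598/21 = -5 - 1598/21 = -1703/21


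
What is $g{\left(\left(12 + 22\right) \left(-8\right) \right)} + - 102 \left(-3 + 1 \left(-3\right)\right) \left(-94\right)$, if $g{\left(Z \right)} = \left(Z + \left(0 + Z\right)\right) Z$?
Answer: $90440$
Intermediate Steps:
$g{\left(Z \right)} = 2 Z^{2}$ ($g{\left(Z \right)} = \left(Z + Z\right) Z = 2 Z Z = 2 Z^{2}$)
$g{\left(\left(12 + 22\right) \left(-8\right) \right)} + - 102 \left(-3 + 1 \left(-3\right)\right) \left(-94\right) = 2 \left(\left(12 + 22\right) \left(-8\right)\right)^{2} + - 102 \left(-3 + 1 \left(-3\right)\right) \left(-94\right) = 2 \left(34 \left(-8\right)\right)^{2} + - 102 \left(-3 - 3\right) \left(-94\right) = 2 \left(-272\right)^{2} + \left(-102\right) \left(-6\right) \left(-94\right) = 2 \cdot 73984 + 612 \left(-94\right) = 147968 - 57528 = 90440$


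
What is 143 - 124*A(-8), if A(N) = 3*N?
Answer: 3119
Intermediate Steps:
143 - 124*A(-8) = 143 - 372*(-8) = 143 - 124*(-24) = 143 + 2976 = 3119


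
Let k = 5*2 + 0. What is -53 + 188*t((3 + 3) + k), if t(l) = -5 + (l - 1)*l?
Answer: 44127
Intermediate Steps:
k = 10 (k = 10 + 0 = 10)
t(l) = -5 + l*(-1 + l) (t(l) = -5 + (-1 + l)*l = -5 + l*(-1 + l))
-53 + 188*t((3 + 3) + k) = -53 + 188*(-5 + ((3 + 3) + 10)² - ((3 + 3) + 10)) = -53 + 188*(-5 + (6 + 10)² - (6 + 10)) = -53 + 188*(-5 + 16² - 1*16) = -53 + 188*(-5 + 256 - 16) = -53 + 188*235 = -53 + 44180 = 44127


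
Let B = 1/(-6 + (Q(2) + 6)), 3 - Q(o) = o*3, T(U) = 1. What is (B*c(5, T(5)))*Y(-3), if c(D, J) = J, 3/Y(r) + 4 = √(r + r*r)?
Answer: ⅖ + √6/10 ≈ 0.64495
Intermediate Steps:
Q(o) = 3 - 3*o (Q(o) = 3 - o*3 = 3 - 3*o)
Y(r) = 3/(-4 + √(r + r²)) (Y(r) = 3/(-4 + √(r + r*r)) = 3/(-4 + √(r + r²)))
B = -⅓ (B = 1/(-6 + ((3 - 3*2) + 6)) = 1/(-6 + ((3 - 6) + 6)) = 1/(-6 + (-3 + 6)) = 1/(-6 + 3) = 1/(-3) = -⅓ ≈ -0.33333)
(B*c(5, T(5)))*Y(-3) = (-⅓*1)*(3/(-4 + √(-3*(1 - 3)))) = -1/(-4 + √(-3*(-2))) = -1/(-4 + √6)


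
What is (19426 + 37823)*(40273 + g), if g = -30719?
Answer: 546956946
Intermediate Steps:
(19426 + 37823)*(40273 + g) = (19426 + 37823)*(40273 - 30719) = 57249*9554 = 546956946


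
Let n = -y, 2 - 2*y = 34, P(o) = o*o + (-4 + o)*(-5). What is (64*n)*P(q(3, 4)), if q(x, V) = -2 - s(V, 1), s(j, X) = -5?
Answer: 14336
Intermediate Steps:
q(x, V) = 3 (q(x, V) = -2 - 1*(-5) = -2 + 5 = 3)
P(o) = 20 + o² - 5*o (P(o) = o² + (20 - 5*o) = 20 + o² - 5*o)
y = -16 (y = 1 - ½*34 = 1 - 17 = -16)
n = 16 (n = -1*(-16) = 16)
(64*n)*P(q(3, 4)) = (64*16)*(20 + 3² - 5*3) = 1024*(20 + 9 - 15) = 1024*14 = 14336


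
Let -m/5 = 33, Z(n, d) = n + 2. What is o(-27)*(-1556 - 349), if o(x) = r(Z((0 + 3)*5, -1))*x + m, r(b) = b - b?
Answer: 314325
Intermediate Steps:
Z(n, d) = 2 + n
m = -165 (m = -5*33 = -165)
r(b) = 0
o(x) = -165 (o(x) = 0*x - 165 = 0 - 165 = -165)
o(-27)*(-1556 - 349) = -165*(-1556 - 349) = -165*(-1905) = 314325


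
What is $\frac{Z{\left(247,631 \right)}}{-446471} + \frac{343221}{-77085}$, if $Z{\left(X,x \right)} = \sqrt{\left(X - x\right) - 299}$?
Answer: $- \frac{114407}{25695} - \frac{i \sqrt{683}}{446471} \approx -4.4525 - 5.8535 \cdot 10^{-5} i$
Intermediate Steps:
$Z{\left(X,x \right)} = \sqrt{-299 + X - x}$
$\frac{Z{\left(247,631 \right)}}{-446471} + \frac{343221}{-77085} = \frac{\sqrt{-299 + 247 - 631}}{-446471} + \frac{343221}{-77085} = \sqrt{-299 + 247 - 631} \left(- \frac{1}{446471}\right) + 343221 \left(- \frac{1}{77085}\right) = \sqrt{-683} \left(- \frac{1}{446471}\right) - \frac{114407}{25695} = i \sqrt{683} \left(- \frac{1}{446471}\right) - \frac{114407}{25695} = - \frac{i \sqrt{683}}{446471} - \frac{114407}{25695} = - \frac{114407}{25695} - \frac{i \sqrt{683}}{446471}$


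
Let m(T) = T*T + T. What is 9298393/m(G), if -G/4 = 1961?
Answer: 9298393/61520492 ≈ 0.15114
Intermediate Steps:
G = -7844 (G = -4*1961 = -7844)
m(T) = T + T² (m(T) = T² + T = T + T²)
9298393/m(G) = 9298393/((-7844*(1 - 7844))) = 9298393/((-7844*(-7843))) = 9298393/61520492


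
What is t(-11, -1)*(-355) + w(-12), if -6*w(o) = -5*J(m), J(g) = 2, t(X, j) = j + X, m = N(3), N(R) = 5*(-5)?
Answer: 12785/3 ≈ 4261.7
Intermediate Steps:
N(R) = -25
m = -25
t(X, j) = X + j
w(o) = 5/3 (w(o) = -(-5)*2/6 = -⅙*(-10) = 5/3)
t(-11, -1)*(-355) + w(-12) = (-11 - 1)*(-355) + 5/3 = -12*(-355) + 5/3 = 4260 + 5/3 = 12785/3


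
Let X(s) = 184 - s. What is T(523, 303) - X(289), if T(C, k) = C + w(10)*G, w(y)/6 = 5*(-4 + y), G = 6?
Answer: 1708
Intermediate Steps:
w(y) = -120 + 30*y (w(y) = 6*(5*(-4 + y)) = 6*(-20 + 5*y) = -120 + 30*y)
T(C, k) = 1080 + C (T(C, k) = C + (-120 + 30*10)*6 = C + (-120 + 300)*6 = C + 180*6 = C + 1080 = 1080 + C)
T(523, 303) - X(289) = (1080 + 523) - (184 - 1*289) = 1603 - (184 - 289) = 1603 - 1*(-105) = 1603 + 105 = 1708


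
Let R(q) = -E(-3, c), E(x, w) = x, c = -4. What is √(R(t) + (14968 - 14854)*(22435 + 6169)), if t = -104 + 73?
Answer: √3260859 ≈ 1805.8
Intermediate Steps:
t = -31
R(q) = 3 (R(q) = -1*(-3) = 3)
√(R(t) + (14968 - 14854)*(22435 + 6169)) = √(3 + (14968 - 14854)*(22435 + 6169)) = √(3 + 114*28604) = √(3 + 3260856) = √3260859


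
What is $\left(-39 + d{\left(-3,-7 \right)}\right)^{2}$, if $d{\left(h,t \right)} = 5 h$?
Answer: $2916$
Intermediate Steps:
$\left(-39 + d{\left(-3,-7 \right)}\right)^{2} = \left(-39 + 5 \left(-3\right)\right)^{2} = \left(-39 - 15\right)^{2} = \left(-54\right)^{2} = 2916$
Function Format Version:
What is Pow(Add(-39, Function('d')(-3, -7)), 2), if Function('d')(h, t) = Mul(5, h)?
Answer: 2916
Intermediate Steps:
Pow(Add(-39, Function('d')(-3, -7)), 2) = Pow(Add(-39, Mul(5, -3)), 2) = Pow(Add(-39, -15), 2) = Pow(-54, 2) = 2916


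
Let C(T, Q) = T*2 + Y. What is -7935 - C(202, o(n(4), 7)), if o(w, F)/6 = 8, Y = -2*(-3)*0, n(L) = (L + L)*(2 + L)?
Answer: -8339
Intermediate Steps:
n(L) = 2*L*(2 + L) (n(L) = (2*L)*(2 + L) = 2*L*(2 + L))
Y = 0 (Y = 6*0 = 0)
o(w, F) = 48 (o(w, F) = 6*8 = 48)
C(T, Q) = 2*T (C(T, Q) = T*2 + 0 = 2*T + 0 = 2*T)
-7935 - C(202, o(n(4), 7)) = -7935 - 2*202 = -7935 - 1*404 = -7935 - 404 = -8339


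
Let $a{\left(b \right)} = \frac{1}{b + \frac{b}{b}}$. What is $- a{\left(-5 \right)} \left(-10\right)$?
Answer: $- \frac{5}{2} \approx -2.5$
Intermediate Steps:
$a{\left(b \right)} = \frac{1}{1 + b}$ ($a{\left(b \right)} = \frac{1}{b + 1} = \frac{1}{1 + b}$)
$- a{\left(-5 \right)} \left(-10\right) = - \frac{1}{1 - 5} \left(-10\right) = - \frac{1}{-4} \left(-10\right) = \left(-1\right) \left(- \frac{1}{4}\right) \left(-10\right) = \frac{1}{4} \left(-10\right) = - \frac{5}{2}$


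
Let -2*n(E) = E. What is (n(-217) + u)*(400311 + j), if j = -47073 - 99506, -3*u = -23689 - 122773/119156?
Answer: 60506508712885/29789 ≈ 2.0312e+9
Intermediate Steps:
n(E) = -E/2
u = 940936419/119156 (u = -(-23689 - 122773/119156)/3 = -⅓*(-2822809257/119156) = 940936419/119156 ≈ 7896.7)
j = -146579
(n(-217) + u)*(400311 + j) = (-½*(-217) + 940936419/119156)*(400311 - 146579) = (217/2 + 940936419/119156)*253732 = (953864845/119156)*253732 = 60506508712885/29789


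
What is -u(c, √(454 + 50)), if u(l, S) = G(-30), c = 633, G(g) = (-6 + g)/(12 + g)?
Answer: -2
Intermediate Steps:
G(g) = (-6 + g)/(12 + g)
u(l, S) = 2 (u(l, S) = (-6 - 30)/(12 - 30) = -36/(-18) = -1/18*(-36) = 2)
-u(c, √(454 + 50)) = -1*2 = -2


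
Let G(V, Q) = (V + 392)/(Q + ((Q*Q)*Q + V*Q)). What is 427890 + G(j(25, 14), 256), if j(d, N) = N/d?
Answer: 89737172959787/209720192 ≈ 4.2789e+5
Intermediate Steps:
G(V, Q) = (392 + V)/(Q + Q**3 + Q*V) (G(V, Q) = (392 + V)/(Q + (Q**2*Q + Q*V)) = (392 + V)/(Q + (Q**3 + Q*V)) = (392 + V)/(Q + Q**3 + Q*V))
427890 + G(j(25, 14), 256) = 427890 + (392 + 14/25)/(256*(1 + 14/25 + 256**2)) = 427890 + (392 + 14*(1/25))/(256*(1 + 14*(1/25) + 65536)) = 427890 + (392 + 14/25)/(256*(1 + 14/25 + 65536)) = 427890 + (1/256)*(9814/25)/(1638439/25) = 427890 + (1/256)*(25/1638439)*(9814/25) = 427890 + 4907/209720192 = 89737172959787/209720192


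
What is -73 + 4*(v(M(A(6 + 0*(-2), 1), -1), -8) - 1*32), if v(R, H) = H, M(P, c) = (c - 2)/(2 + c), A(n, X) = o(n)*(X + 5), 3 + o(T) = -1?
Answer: -233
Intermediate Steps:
o(T) = -4 (o(T) = -3 - 1 = -4)
A(n, X) = -20 - 4*X (A(n, X) = -4*(X + 5) = -4*(5 + X) = -20 - 4*X)
M(P, c) = (-2 + c)/(2 + c)
-73 + 4*(v(M(A(6 + 0*(-2), 1), -1), -8) - 1*32) = -73 + 4*(-8 - 1*32) = -73 + 4*(-8 - 32) = -73 + 4*(-40) = -73 - 160 = -233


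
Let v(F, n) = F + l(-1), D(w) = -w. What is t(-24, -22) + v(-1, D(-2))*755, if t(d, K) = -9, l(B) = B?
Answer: -1519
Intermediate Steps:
v(F, n) = -1 + F (v(F, n) = F - 1 = -1 + F)
t(-24, -22) + v(-1, D(-2))*755 = -9 + (-1 - 1)*755 = -9 - 2*755 = -9 - 1510 = -1519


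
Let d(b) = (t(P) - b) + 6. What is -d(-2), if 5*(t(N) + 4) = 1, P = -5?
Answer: -21/5 ≈ -4.2000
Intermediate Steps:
t(N) = -19/5 (t(N) = -4 + (⅕)*1 = -4 + ⅕ = -19/5)
d(b) = 11/5 - b (d(b) = (-19/5 - b) + 6 = 11/5 - b)
-d(-2) = -(11/5 - 1*(-2)) = -(11/5 + 2) = -1*21/5 = -21/5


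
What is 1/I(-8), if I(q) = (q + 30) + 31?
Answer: 1/53 ≈ 0.018868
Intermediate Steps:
I(q) = 61 + q (I(q) = (30 + q) + 31 = 61 + q)
1/I(-8) = 1/(61 - 8) = 1/53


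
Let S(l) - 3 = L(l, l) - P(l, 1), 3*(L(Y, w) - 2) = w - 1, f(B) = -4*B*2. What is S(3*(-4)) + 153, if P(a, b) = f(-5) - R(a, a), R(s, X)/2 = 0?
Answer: 341/3 ≈ 113.67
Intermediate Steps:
R(s, X) = 0 (R(s, X) = 2*0 = 0)
f(B) = -8*B
L(Y, w) = 5/3 + w/3 (L(Y, w) = 2 + (w - 1)/3 = 2 + (-1 + w)/3 = 2 + (-⅓ + w/3) = 5/3 + w/3)
P(a, b) = 40 (P(a, b) = -8*(-5) - 1*0 = 40 + 0 = 40)
S(l) = -106/3 + l/3 (S(l) = 3 + ((5/3 + l/3) - 1*40) = 3 + ((5/3 + l/3) - 40) = 3 + (-115/3 + l/3) = -106/3 + l/3)
S(3*(-4)) + 153 = (-106/3 + (3*(-4))/3) + 153 = (-106/3 + (⅓)*(-12)) + 153 = (-106/3 - 4) + 153 = -118/3 + 153 = 341/3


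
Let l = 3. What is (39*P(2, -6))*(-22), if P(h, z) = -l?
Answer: 2574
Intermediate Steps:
P(h, z) = -3 (P(h, z) = -1*3 = -3)
(39*P(2, -6))*(-22) = (39*(-3))*(-22) = -117*(-22) = 2574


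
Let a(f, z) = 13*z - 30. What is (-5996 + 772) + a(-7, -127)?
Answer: -6905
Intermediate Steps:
a(f, z) = -30 + 13*z
(-5996 + 772) + a(-7, -127) = (-5996 + 772) + (-30 + 13*(-127)) = -5224 + (-30 - 1651) = -5224 - 1681 = -6905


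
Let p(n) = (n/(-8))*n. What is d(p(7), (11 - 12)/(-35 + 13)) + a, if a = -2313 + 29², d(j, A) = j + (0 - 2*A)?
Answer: -130083/88 ≈ -1478.2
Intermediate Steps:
p(n) = -n²/8 (p(n) = (n*(-⅛))*n = (-n/8)*n = -n²/8)
d(j, A) = j - 2*A
a = -1472 (a = -2313 + 841 = -1472)
d(p(7), (11 - 12)/(-35 + 13)) + a = (-⅛*7² - 2*(11 - 12)/(-35 + 13)) - 1472 = (-⅛*49 - (-2)/(-22)) - 1472 = (-49/8 - (-2)*(-1)/22) - 1472 = (-49/8 - 2*1/22) - 1472 = (-49/8 - 1/11) - 1472 = -547/88 - 1472 = -130083/88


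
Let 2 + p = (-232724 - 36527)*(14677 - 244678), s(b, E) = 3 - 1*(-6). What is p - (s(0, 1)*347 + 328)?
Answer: 61927995798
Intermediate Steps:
s(b, E) = 9 (s(b, E) = 3 + 6 = 9)
p = 61927999249 (p = -2 + (-232724 - 36527)*(14677 - 244678) = -2 - 269251*(-230001) = -2 + 61927999251 = 61927999249)
p - (s(0, 1)*347 + 328) = 61927999249 - (9*347 + 328) = 61927999249 - (3123 + 328) = 61927999249 - 1*3451 = 61927999249 - 3451 = 61927995798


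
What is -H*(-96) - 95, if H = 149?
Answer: 14209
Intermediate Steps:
-H*(-96) - 95 = -1*149*(-96) - 95 = -149*(-96) - 95 = 14304 - 95 = 14209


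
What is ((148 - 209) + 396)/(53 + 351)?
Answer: 335/404 ≈ 0.82921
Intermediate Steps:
((148 - 209) + 396)/(53 + 351) = (-61 + 396)/404 = 335*(1/404) = 335/404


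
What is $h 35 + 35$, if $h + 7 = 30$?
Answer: $840$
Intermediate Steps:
$h = 23$ ($h = -7 + 30 = 23$)
$h 35 + 35 = 23 \cdot 35 + 35 = 805 + 35 = 840$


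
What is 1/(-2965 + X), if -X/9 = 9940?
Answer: -1/92425 ≈ -1.0820e-5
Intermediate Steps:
X = -89460 (X = -9*9940 = -89460)
1/(-2965 + X) = 1/(-2965 - 89460) = 1/(-92425) = -1/92425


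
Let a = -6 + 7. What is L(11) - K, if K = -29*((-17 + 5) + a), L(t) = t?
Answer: -308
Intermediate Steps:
a = 1
K = 319 (K = -29*((-17 + 5) + 1) = -29*(-12 + 1) = -29*(-11) = 319)
L(11) - K = 11 - 1*319 = 11 - 319 = -308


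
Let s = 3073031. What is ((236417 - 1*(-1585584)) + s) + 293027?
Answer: 5188059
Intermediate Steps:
((236417 - 1*(-1585584)) + s) + 293027 = ((236417 - 1*(-1585584)) + 3073031) + 293027 = ((236417 + 1585584) + 3073031) + 293027 = (1822001 + 3073031) + 293027 = 4895032 + 293027 = 5188059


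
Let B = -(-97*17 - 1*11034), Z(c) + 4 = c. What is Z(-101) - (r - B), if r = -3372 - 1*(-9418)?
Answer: 6532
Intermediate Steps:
Z(c) = -4 + c
B = 12683 (B = -(-1649 - 11034) = -1*(-12683) = 12683)
r = 6046 (r = -3372 + 9418 = 6046)
Z(-101) - (r - B) = (-4 - 101) - (6046 - 1*12683) = -105 - (6046 - 12683) = -105 - 1*(-6637) = -105 + 6637 = 6532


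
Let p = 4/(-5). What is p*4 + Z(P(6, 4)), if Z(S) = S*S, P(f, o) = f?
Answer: 164/5 ≈ 32.800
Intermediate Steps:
Z(S) = S²
p = -⅘ (p = 4*(-⅕) = -⅘ ≈ -0.80000)
p*4 + Z(P(6, 4)) = -⅘*4 + 6² = -16/5 + 36 = 164/5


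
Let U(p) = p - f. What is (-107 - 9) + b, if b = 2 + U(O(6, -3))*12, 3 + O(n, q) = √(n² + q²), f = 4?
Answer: -198 + 36*√5 ≈ -117.50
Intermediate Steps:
O(n, q) = -3 + √(n² + q²)
U(p) = -4 + p (U(p) = p - 1*4 = p - 4 = -4 + p)
b = -82 + 36*√5 (b = 2 + (-4 + (-3 + √(6² + (-3)²)))*12 = 2 + (-4 + (-3 + √(36 + 9)))*12 = 2 + (-4 + (-3 + √45))*12 = 2 + (-4 + (-3 + 3*√5))*12 = 2 + (-7 + 3*√5)*12 = 2 + (-84 + 36*√5) = -82 + 36*√5 ≈ -1.5016)
(-107 - 9) + b = (-107 - 9) + (-82 + 36*√5) = -116 + (-82 + 36*√5) = -198 + 36*√5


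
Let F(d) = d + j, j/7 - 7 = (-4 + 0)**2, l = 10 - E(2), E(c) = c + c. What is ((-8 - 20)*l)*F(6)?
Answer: -28056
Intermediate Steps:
E(c) = 2*c
l = 6 (l = 10 - 2*2 = 10 - 1*4 = 10 - 4 = 6)
j = 161 (j = 49 + 7*(-4 + 0)**2 = 49 + 7*(-4)**2 = 49 + 7*16 = 49 + 112 = 161)
F(d) = 161 + d (F(d) = d + 161 = 161 + d)
((-8 - 20)*l)*F(6) = ((-8 - 20)*6)*(161 + 6) = -28*6*167 = -168*167 = -28056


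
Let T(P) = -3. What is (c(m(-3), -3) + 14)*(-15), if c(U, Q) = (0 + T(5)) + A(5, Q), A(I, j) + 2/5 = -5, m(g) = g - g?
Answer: -84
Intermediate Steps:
m(g) = 0
A(I, j) = -27/5 (A(I, j) = -2/5 - 5 = -27/5)
c(U, Q) = -42/5 (c(U, Q) = (0 - 3) - 27/5 = -3 - 27/5 = -42/5)
(c(m(-3), -3) + 14)*(-15) = (-42/5 + 14)*(-15) = (28/5)*(-15) = -84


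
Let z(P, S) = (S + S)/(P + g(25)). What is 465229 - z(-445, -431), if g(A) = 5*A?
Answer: 74436209/160 ≈ 4.6523e+5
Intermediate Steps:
z(P, S) = 2*S/(125 + P) (z(P, S) = (S + S)/(P + 5*25) = (2*S)/(P + 125) = (2*S)/(125 + P) = 2*S/(125 + P))
465229 - z(-445, -431) = 465229 - 2*(-431)/(125 - 445) = 465229 - 2*(-431)/(-320) = 465229 - 2*(-431)*(-1)/320 = 465229 - 1*431/160 = 465229 - 431/160 = 74436209/160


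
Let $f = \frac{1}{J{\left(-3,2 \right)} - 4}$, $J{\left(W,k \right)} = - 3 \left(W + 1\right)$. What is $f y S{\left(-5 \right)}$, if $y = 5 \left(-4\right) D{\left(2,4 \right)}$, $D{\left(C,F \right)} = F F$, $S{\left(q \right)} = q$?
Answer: $800$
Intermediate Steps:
$D{\left(C,F \right)} = F^{2}$
$J{\left(W,k \right)} = -3 - 3 W$ ($J{\left(W,k \right)} = - 3 \left(1 + W\right) = -3 - 3 W$)
$y = -320$ ($y = 5 \left(-4\right) 4^{2} = \left(-20\right) 16 = -320$)
$f = \frac{1}{2}$ ($f = \frac{1}{\left(-3 - -9\right) - 4} = \frac{1}{\left(-3 + 9\right) - 4} = \frac{1}{6 - 4} = \frac{1}{2} \approx 0.5$)
$f y S{\left(-5 \right)} = \frac{1}{2} \left(-320\right) \left(-5\right) = \left(-160\right) \left(-5\right) = 800$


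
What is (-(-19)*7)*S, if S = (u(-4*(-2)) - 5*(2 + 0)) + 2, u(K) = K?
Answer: 0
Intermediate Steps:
S = 0 (S = (-4*(-2) - 5*(2 + 0)) + 2 = (8 - 5*2) + 2 = (8 - 10) + 2 = -2 + 2 = 0)
(-(-19)*7)*S = -(-19)*7*0 = -19*(-7)*0 = 133*0 = 0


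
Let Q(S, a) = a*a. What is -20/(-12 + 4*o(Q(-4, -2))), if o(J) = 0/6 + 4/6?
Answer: 15/7 ≈ 2.1429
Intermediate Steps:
Q(S, a) = a²
o(J) = ⅔ (o(J) = 0*(⅙) + 4*(⅙) = 0 + ⅔ = ⅔)
-20/(-12 + 4*o(Q(-4, -2))) = -20/(-12 + 4*(⅔)) = -20/(-12 + 8/3) = -20/(-28/3) = -20*(-3/28) = 15/7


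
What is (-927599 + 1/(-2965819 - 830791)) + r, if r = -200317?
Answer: -4282257164761/3796610 ≈ -1.1279e+6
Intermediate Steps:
(-927599 + 1/(-2965819 - 830791)) + r = (-927599 + 1/(-2965819 - 830791)) - 200317 = (-927599 + 1/(-3796610)) - 200317 = (-927599 - 1/3796610) - 200317 = -3521731639391/3796610 - 200317 = -4282257164761/3796610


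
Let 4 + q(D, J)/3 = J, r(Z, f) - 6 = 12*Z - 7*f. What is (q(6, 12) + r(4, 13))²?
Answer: 169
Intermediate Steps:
r(Z, f) = 6 - 7*f + 12*Z (r(Z, f) = 6 + (12*Z - 7*f) = 6 + (-7*f + 12*Z) = 6 - 7*f + 12*Z)
q(D, J) = -12 + 3*J
(q(6, 12) + r(4, 13))² = ((-12 + 3*12) + (6 - 7*13 + 12*4))² = ((-12 + 36) + (6 - 91 + 48))² = (24 - 37)² = (-13)² = 169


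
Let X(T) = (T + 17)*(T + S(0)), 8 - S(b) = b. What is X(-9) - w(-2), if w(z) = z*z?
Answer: -12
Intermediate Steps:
S(b) = 8 - b
w(z) = z**2
X(T) = (8 + T)*(17 + T) (X(T) = (T + 17)*(T + (8 - 1*0)) = (17 + T)*(T + (8 + 0)) = (17 + T)*(T + 8) = (17 + T)*(8 + T) = (8 + T)*(17 + T))
X(-9) - w(-2) = (136 + (-9)**2 + 25*(-9)) - 1*(-2)**2 = (136 + 81 - 225) - 1*4 = -8 - 4 = -12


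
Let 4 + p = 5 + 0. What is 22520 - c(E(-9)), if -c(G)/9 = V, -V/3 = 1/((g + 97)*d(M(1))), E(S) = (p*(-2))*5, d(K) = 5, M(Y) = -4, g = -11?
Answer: 9683573/430 ≈ 22520.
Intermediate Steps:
p = 1 (p = -4 + (5 + 0) = -4 + 5 = 1)
E(S) = -10 (E(S) = (1*(-2))*5 = -2*5 = -10)
V = -3/430 (V = -3/((-11 + 97)*5) = -3/(86*5) = -3*1/430 = -3/430 ≈ -0.0069767)
c(G) = 27/430 (c(G) = -9*(-3/430) = 27/430)
22520 - c(E(-9)) = 22520 - 1*27/430 = 22520 - 27/430 = 9683573/430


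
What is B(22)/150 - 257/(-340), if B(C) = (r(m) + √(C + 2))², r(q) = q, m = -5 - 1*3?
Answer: 6847/5100 - 16*√6/75 ≈ 0.81999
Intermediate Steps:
m = -8 (m = -5 - 3 = -8)
B(C) = (-8 + √(2 + C))² (B(C) = (-8 + √(C + 2))² = (-8 + √(2 + C))²)
B(22)/150 - 257/(-340) = (-8 + √(2 + 22))²/150 - 257/(-340) = (-8 + √24)²*(1/150) - 257*(-1/340) = (-8 + 2*√6)²*(1/150) + 257/340 = (-8 + 2*√6)²/150 + 257/340 = 257/340 + (-8 + 2*√6)²/150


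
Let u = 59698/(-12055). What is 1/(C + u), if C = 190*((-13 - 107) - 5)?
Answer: -12055/286365948 ≈ -4.2096e-5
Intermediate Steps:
u = -59698/12055 (u = 59698*(-1/12055) = -59698/12055 ≈ -4.9521)
C = -23750 (C = 190*(-120 - 5) = 190*(-125) = -23750)
1/(C + u) = 1/(-23750 - 59698/12055) = 1/(-286365948/12055) = -12055/286365948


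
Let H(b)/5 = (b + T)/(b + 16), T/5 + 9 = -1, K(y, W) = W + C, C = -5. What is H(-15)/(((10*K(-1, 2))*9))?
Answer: 65/54 ≈ 1.2037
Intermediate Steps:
K(y, W) = -5 + W (K(y, W) = W - 5 = -5 + W)
T = -50 (T = -45 + 5*(-1) = -45 - 5 = -50)
H(b) = 5*(-50 + b)/(16 + b) (H(b) = 5*((b - 50)/(b + 16)) = 5*((-50 + b)/(16 + b)) = 5*(-50 + b)/(16 + b))
H(-15)/(((10*K(-1, 2))*9)) = (5*(-50 - 15)/(16 - 15))/(((10*(-5 + 2))*9)) = (5*(-65)/1)/(((10*(-3))*9)) = (5*1*(-65))/((-30*9)) = -325/(-270) = -325*(-1/270) = 65/54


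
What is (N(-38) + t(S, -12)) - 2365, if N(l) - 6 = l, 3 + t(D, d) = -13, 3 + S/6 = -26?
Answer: -2413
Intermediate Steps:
S = -174 (S = -18 + 6*(-26) = -18 - 156 = -174)
t(D, d) = -16 (t(D, d) = -3 - 13 = -16)
N(l) = 6 + l
(N(-38) + t(S, -12)) - 2365 = ((6 - 38) - 16) - 2365 = (-32 - 16) - 2365 = -48 - 2365 = -2413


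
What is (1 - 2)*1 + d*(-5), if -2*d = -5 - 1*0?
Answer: -27/2 ≈ -13.500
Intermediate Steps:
d = 5/2 (d = -(-5 - 1*0)/2 = -(-5 + 0)/2 = -½*(-5) = 5/2 ≈ 2.5000)
(1 - 2)*1 + d*(-5) = (1 - 2)*1 + (5/2)*(-5) = -1*1 - 25/2 = -1 - 25/2 = -27/2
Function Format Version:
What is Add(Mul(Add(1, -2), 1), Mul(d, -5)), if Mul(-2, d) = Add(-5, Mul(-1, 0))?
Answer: Rational(-27, 2) ≈ -13.500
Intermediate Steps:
d = Rational(5, 2) (d = Mul(Rational(-1, 2), Add(-5, Mul(-1, 0))) = Mul(Rational(-1, 2), Add(-5, 0)) = Mul(Rational(-1, 2), -5) = Rational(5, 2) ≈ 2.5000)
Add(Mul(Add(1, -2), 1), Mul(d, -5)) = Add(Mul(Add(1, -2), 1), Mul(Rational(5, 2), -5)) = Add(Mul(-1, 1), Rational(-25, 2)) = Add(-1, Rational(-25, 2)) = Rational(-27, 2)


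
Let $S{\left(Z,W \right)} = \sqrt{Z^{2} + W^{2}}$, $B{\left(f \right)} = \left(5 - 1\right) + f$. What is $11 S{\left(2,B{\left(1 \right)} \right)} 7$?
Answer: $77 \sqrt{29} \approx 414.66$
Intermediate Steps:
$B{\left(f \right)} = 4 + f$
$S{\left(Z,W \right)} = \sqrt{W^{2} + Z^{2}}$
$11 S{\left(2,B{\left(1 \right)} \right)} 7 = 11 \sqrt{\left(4 + 1\right)^{2} + 2^{2}} \cdot 7 = 11 \sqrt{5^{2} + 4} \cdot 7 = 11 \sqrt{25 + 4} \cdot 7 = 11 \sqrt{29} \cdot 7 = 77 \sqrt{29}$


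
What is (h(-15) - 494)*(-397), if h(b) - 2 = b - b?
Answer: 195324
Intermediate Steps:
h(b) = 2 (h(b) = 2 + (b - b) = 2 + 0 = 2)
(h(-15) - 494)*(-397) = (2 - 494)*(-397) = -492*(-397) = 195324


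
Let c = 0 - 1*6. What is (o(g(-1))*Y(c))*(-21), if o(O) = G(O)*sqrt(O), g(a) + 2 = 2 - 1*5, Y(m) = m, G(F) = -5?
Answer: -630*I*sqrt(5) ≈ -1408.7*I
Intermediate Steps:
c = -6 (c = 0 - 6 = -6)
g(a) = -5 (g(a) = -2 + (2 - 1*5) = -2 + (2 - 5) = -2 - 3 = -5)
o(O) = -5*sqrt(O)
(o(g(-1))*Y(c))*(-21) = (-5*I*sqrt(5)*(-6))*(-21) = (30*I*sqrt(5))*(-21) = -630*I*sqrt(5)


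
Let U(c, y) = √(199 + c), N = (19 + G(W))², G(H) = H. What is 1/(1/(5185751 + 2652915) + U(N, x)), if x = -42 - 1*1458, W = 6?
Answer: -7838666/50630420159474143 + 122889369319112*√206/50630420159474143 ≈ 0.034837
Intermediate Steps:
N = 625 (N = (19 + 6)² = 25² = 625)
x = -1500 (x = -42 - 1458 = -1500)
1/(1/(5185751 + 2652915) + U(N, x)) = 1/(1/(5185751 + 2652915) + √(199 + 625)) = 1/(1/7838666 + √824) = 1/(1/7838666 + 2*√206)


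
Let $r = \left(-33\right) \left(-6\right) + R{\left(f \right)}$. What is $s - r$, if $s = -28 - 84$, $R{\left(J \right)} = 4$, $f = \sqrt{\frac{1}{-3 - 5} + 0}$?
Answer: $-314$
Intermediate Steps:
$f = \frac{i \sqrt{2}}{4}$ ($f = \sqrt{\frac{1}{-8} + 0} = \sqrt{- \frac{1}{8} + 0} = \sqrt{- \frac{1}{8}} = \frac{i \sqrt{2}}{4} \approx 0.35355 i$)
$s = -112$ ($s = -28 - 84 = -112$)
$r = 202$ ($r = \left(-33\right) \left(-6\right) + 4 = 198 + 4 = 202$)
$s - r = -112 - 202 = -314$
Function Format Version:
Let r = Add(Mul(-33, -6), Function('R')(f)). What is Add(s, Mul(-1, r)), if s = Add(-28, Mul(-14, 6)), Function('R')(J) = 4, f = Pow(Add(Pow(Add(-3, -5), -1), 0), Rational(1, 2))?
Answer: -314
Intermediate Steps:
f = Mul(Rational(1, 4), I, Pow(2, Rational(1, 2))) (f = Pow(Add(Pow(-8, -1), 0), Rational(1, 2)) = Pow(Add(Rational(-1, 8), 0), Rational(1, 2)) = Pow(Rational(-1, 8), Rational(1, 2)) = Mul(Rational(1, 4), I, Pow(2, Rational(1, 2))) ≈ Mul(0.35355, I))
s = -112 (s = Add(-28, -84) = -112)
r = 202 (r = Add(Mul(-33, -6), 4) = Add(198, 4) = 202)
Add(s, Mul(-1, r)) = Add(-112, Mul(-1, 202)) = Add(-112, -202) = -314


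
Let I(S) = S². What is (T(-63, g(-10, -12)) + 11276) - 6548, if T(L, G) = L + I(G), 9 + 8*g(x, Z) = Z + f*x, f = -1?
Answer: 298681/64 ≈ 4666.9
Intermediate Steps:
g(x, Z) = -9/8 - x/8 + Z/8 (g(x, Z) = -9/8 + (Z - x)/8 = -9/8 + (-x/8 + Z/8) = -9/8 - x/8 + Z/8)
T(L, G) = L + G²
(T(-63, g(-10, -12)) + 11276) - 6548 = ((-63 + (-9/8 - ⅛*(-10) + (⅛)*(-12))²) + 11276) - 6548 = ((-63 + (-9/8 + 5/4 - 3/2)²) + 11276) - 6548 = ((-63 + (-11/8)²) + 11276) - 6548 = ((-63 + 121/64) + 11276) - 6548 = (-3911/64 + 11276) - 6548 = 717753/64 - 6548 = 298681/64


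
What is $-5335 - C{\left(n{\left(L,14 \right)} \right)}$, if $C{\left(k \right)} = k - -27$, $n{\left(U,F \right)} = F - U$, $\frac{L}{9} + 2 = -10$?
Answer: $-5484$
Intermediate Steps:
$L = -108$ ($L = -18 + 9 \left(-10\right) = -18 - 90 = -108$)
$C{\left(k \right)} = 27 + k$ ($C{\left(k \right)} = k + 27 = 27 + k$)
$-5335 - C{\left(n{\left(L,14 \right)} \right)} = -5335 - \left(27 + \left(14 - -108\right)\right) = -5335 - \left(27 + \left(14 + 108\right)\right) = -5335 - \left(27 + 122\right) = -5335 - 149 = -5484$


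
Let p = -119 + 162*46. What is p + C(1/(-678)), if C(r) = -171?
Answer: 7162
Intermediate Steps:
p = 7333 (p = -119 + 7452 = 7333)
p + C(1/(-678)) = 7333 - 171 = 7162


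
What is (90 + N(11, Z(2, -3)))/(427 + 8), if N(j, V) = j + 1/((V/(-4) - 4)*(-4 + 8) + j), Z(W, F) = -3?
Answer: 67/290 ≈ 0.23103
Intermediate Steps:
N(j, V) = j + 1/(-16 + j - V) (N(j, V) = j + 1/((V*(-¼) - 4)*4 + j) = j + 1/((-V/4 - 4)*4 + j) = j + 1/((-4 - V/4)*4 + j) = j + 1/((-16 - V) + j) = j + 1/(-16 + j - V))
(90 + N(11, Z(2, -3)))/(427 + 8) = (90 + (-1 - 1*11² + 16*11 - 3*11)/(16 - 3 - 1*11))/(427 + 8) = (90 + (-1 - 1*121 + 176 - 33)/(16 - 3 - 11))/435 = (90 + (-1 - 121 + 176 - 33)/2)*(1/435) = (90 + (½)*21)*(1/435) = (90 + 21/2)*(1/435) = (201/2)*(1/435) = 67/290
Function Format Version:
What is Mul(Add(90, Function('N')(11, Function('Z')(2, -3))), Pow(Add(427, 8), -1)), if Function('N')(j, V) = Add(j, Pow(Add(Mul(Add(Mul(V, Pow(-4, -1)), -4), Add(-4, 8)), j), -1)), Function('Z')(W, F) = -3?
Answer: Rational(67, 290) ≈ 0.23103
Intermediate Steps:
Function('N')(j, V) = Add(j, Pow(Add(-16, j, Mul(-1, V)), -1)) (Function('N')(j, V) = Add(j, Pow(Add(Mul(Add(Mul(V, Rational(-1, 4)), -4), 4), j), -1)) = Add(j, Pow(Add(Mul(Add(Mul(Rational(-1, 4), V), -4), 4), j), -1)) = Add(j, Pow(Add(Mul(Add(-4, Mul(Rational(-1, 4), V)), 4), j), -1)) = Add(j, Pow(Add(Add(-16, Mul(-1, V)), j), -1)) = Add(j, Pow(Add(-16, j, Mul(-1, V)), -1)))
Mul(Add(90, Function('N')(11, Function('Z')(2, -3))), Pow(Add(427, 8), -1)) = Mul(Add(90, Mul(Pow(Add(16, -3, Mul(-1, 11)), -1), Add(-1, Mul(-1, Pow(11, 2)), Mul(16, 11), Mul(-3, 11)))), Pow(Add(427, 8), -1)) = Mul(Add(90, Mul(Pow(Add(16, -3, -11), -1), Add(-1, Mul(-1, 121), 176, -33))), Pow(435, -1)) = Mul(Add(90, Mul(Pow(2, -1), Add(-1, -121, 176, -33))), Rational(1, 435)) = Mul(Add(90, Mul(Rational(1, 2), 21)), Rational(1, 435)) = Mul(Add(90, Rational(21, 2)), Rational(1, 435)) = Mul(Rational(201, 2), Rational(1, 435)) = Rational(67, 290)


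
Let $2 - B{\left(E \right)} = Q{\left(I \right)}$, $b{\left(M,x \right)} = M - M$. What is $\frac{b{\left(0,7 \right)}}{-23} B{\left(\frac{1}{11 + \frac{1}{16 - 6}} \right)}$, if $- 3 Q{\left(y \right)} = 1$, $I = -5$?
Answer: $0$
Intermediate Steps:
$b{\left(M,x \right)} = 0$
$Q{\left(y \right)} = - \frac{1}{3}$ ($Q{\left(y \right)} = \left(- \frac{1}{3}\right) 1 = - \frac{1}{3}$)
$B{\left(E \right)} = \frac{7}{3}$ ($B{\left(E \right)} = 2 - - \frac{1}{3} = 2 + \frac{1}{3} = \frac{7}{3}$)
$\frac{b{\left(0,7 \right)}}{-23} B{\left(\frac{1}{11 + \frac{1}{16 - 6}} \right)} = \frac{0}{-23} \cdot \frac{7}{3} = 0 \left(- \frac{1}{23}\right) \frac{7}{3} = 0 \cdot \frac{7}{3} = 0$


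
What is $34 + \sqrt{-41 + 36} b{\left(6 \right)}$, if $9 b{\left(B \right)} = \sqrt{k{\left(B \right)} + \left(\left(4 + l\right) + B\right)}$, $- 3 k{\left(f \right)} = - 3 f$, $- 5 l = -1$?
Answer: $34 + i \approx 34.0 + 1.0 i$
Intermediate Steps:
$l = \frac{1}{5}$ ($l = \left(- \frac{1}{5}\right) \left(-1\right) = \frac{1}{5} \approx 0.2$)
$k{\left(f \right)} = f$ ($k{\left(f \right)} = - \frac{\left(-3\right) f}{3} = f$)
$b{\left(B \right)} = \frac{\sqrt{\frac{21}{5} + 2 B}}{9}$ ($b{\left(B \right)} = \frac{\sqrt{B + \left(\left(4 + \frac{1}{5}\right) + B\right)}}{9} = \frac{\sqrt{B + \left(\frac{21}{5} + B\right)}}{9} = \frac{\sqrt{\frac{21}{5} + 2 B}}{9}$)
$34 + \sqrt{-41 + 36} b{\left(6 \right)} = 34 + \sqrt{-41 + 36} \frac{\sqrt{105 + 50 \cdot 6}}{45} = 34 + \sqrt{-5} \frac{\sqrt{105 + 300}}{45} = 34 + i \sqrt{5} \frac{\sqrt{405}}{45} = 34 + i \sqrt{5} \frac{9 \sqrt{5}}{45} = 34 + i \sqrt{5} \frac{\sqrt{5}}{5} = 34 + i$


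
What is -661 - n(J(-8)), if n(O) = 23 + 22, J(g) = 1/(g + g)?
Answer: -706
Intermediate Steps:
J(g) = 1/(2*g)
n(O) = 45
-661 - n(J(-8)) = -661 - 1*45 = -661 - 45 = -706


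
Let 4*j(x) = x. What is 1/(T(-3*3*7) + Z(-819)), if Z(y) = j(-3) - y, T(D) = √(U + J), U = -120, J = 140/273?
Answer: 510588/417863191 - 32*I*√45435/417863191 ≈ 0.0012219 - 1.6323e-5*I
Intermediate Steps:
j(x) = x/4
J = 20/39 (J = 140*(1/273) = 20/39 ≈ 0.51282)
T(D) = 2*I*√45435/39 (T(D) = √(-120 + 20/39) = √(-4660/39) = 2*I*√45435/39)
Z(y) = -¾ - y (Z(y) = (¼)*(-3) - y = -¾ - y)
1/(T(-3*3*7) + Z(-819)) = 1/(2*I*√45435/39 + (-¾ - 1*(-819))) = 1/(2*I*√45435/39 + (-¾ + 819)) = 1/(2*I*√45435/39 + 3273/4) = 1/(3273/4 + 2*I*√45435/39)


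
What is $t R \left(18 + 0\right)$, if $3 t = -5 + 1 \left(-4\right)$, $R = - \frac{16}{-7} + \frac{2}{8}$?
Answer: $- \frac{1917}{14} \approx -136.93$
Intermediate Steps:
$R = \frac{71}{28}$ ($R = \left(-16\right) \left(- \frac{1}{7}\right) + 2 \cdot \frac{1}{8} = \frac{16}{7} + \frac{1}{4} = \frac{71}{28} \approx 2.5357$)
$t = -3$ ($t = \frac{-5 + 1 \left(-4\right)}{3} = \frac{-5 - 4}{3} = \frac{1}{3} \left(-9\right) = -3$)
$t R \left(18 + 0\right) = \left(-3\right) \frac{71}{28} \left(18 + 0\right) = \left(- \frac{213}{28}\right) 18 = - \frac{1917}{14}$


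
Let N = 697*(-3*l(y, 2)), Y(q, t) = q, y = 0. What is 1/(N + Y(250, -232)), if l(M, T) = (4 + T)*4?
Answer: -1/49934 ≈ -2.0026e-5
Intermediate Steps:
l(M, T) = 16 + 4*T
N = -50184 (N = 697*(-3*(16 + 4*2)) = 697*(-3*(16 + 8)) = 697*(-3*24) = 697*(-72) = -50184)
1/(N + Y(250, -232)) = 1/(-50184 + 250) = 1/(-49934) = -1/49934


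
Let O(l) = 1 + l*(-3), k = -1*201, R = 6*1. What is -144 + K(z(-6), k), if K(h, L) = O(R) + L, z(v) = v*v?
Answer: -362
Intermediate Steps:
R = 6
z(v) = v²
k = -201
O(l) = 1 - 3*l
K(h, L) = -17 + L (K(h, L) = (1 - 3*6) + L = (1 - 18) + L = -17 + L)
-144 + K(z(-6), k) = -144 + (-17 - 201) = -144 - 218 = -362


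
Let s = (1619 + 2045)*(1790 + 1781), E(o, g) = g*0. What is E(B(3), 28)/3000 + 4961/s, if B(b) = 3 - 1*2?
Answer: 4961/13084144 ≈ 0.00037916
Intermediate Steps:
B(b) = 1 (B(b) = 3 - 2 = 1)
E(o, g) = 0
s = 13084144 (s = 3664*3571 = 13084144)
E(B(3), 28)/3000 + 4961/s = 0/3000 + 4961/13084144 = 0*(1/3000) + 4961*(1/13084144) = 0 + 4961/13084144 = 4961/13084144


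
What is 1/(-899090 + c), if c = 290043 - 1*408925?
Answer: -1/1017972 ≈ -9.8235e-7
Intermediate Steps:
c = -118882 (c = 290043 - 408925 = -118882)
1/(-899090 + c) = 1/(-899090 - 118882) = 1/(-1017972) = -1/1017972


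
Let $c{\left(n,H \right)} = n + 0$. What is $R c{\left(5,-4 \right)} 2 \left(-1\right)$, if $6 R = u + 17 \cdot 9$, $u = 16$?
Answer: $- \frac{845}{3} \approx -281.67$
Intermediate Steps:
$c{\left(n,H \right)} = n$
$R = \frac{169}{6}$ ($R = \frac{16 + 17 \cdot 9}{6} = \frac{16 + 153}{6} = \frac{1}{6} \cdot 169 = \frac{169}{6} \approx 28.167$)
$R c{\left(5,-4 \right)} 2 \left(-1\right) = \frac{169 \cdot 5 \cdot 2 \left(-1\right)}{6} = \frac{169 \cdot 10 \left(-1\right)}{6} = \frac{169}{6} \left(-10\right) = - \frac{845}{3}$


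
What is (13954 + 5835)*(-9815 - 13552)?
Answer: -462409563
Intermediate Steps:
(13954 + 5835)*(-9815 - 13552) = 19789*(-23367) = -462409563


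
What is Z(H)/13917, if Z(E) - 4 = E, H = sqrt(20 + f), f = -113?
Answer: 4/13917 + I*sqrt(93)/13917 ≈ 0.00028742 + 0.00069294*I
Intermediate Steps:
H = I*sqrt(93) (H = sqrt(20 - 113) = sqrt(-93) = I*sqrt(93) ≈ 9.6436*I)
Z(E) = 4 + E
Z(H)/13917 = (4 + I*sqrt(93))/13917 = (4 + I*sqrt(93))*(1/13917) = 4/13917 + I*sqrt(93)/13917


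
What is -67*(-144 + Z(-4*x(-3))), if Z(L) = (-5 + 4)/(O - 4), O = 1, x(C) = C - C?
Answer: 28877/3 ≈ 9625.7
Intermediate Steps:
x(C) = 0
Z(L) = ⅓ (Z(L) = (-5 + 4)/(1 - 4) = -1/(-3) = -1*(-⅓) = ⅓)
-67*(-144 + Z(-4*x(-3))) = -67*(-144 + ⅓) = -67*(-431/3) = 28877/3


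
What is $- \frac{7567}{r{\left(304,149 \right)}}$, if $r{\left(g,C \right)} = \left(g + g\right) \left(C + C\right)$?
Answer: $- \frac{7567}{181184} \approx -0.041764$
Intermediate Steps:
$r{\left(g,C \right)} = 4 C g$ ($r{\left(g,C \right)} = 2 g 2 C = 4 C g$)
$- \frac{7567}{r{\left(304,149 \right)}} = - \frac{7567}{4 \cdot 149 \cdot 304} = - \frac{7567}{181184}$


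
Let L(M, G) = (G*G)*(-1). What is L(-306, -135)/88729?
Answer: -18225/88729 ≈ -0.20540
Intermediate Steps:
L(M, G) = -G² (L(M, G) = G²*(-1) = -G²)
L(-306, -135)/88729 = -1*(-135)²/88729 = -1*18225*(1/88729) = -18225*1/88729 = -18225/88729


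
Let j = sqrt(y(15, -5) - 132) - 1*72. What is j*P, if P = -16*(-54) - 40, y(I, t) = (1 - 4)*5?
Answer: -59328 + 5768*I*sqrt(3) ≈ -59328.0 + 9990.5*I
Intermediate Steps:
y(I, t) = -15 (y(I, t) = -3*5 = -15)
P = 824 (P = 864 - 40 = 824)
j = -72 + 7*I*sqrt(3) (j = sqrt(-15 - 132) - 1*72 = sqrt(-147) - 72 = 7*I*sqrt(3) - 72 = -72 + 7*I*sqrt(3) ≈ -72.0 + 12.124*I)
j*P = (-72 + 7*I*sqrt(3))*824 = -59328 + 5768*I*sqrt(3)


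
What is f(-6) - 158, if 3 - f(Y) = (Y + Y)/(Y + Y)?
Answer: -156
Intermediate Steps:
f(Y) = 2 (f(Y) = 3 - (Y + Y)/(Y + Y) = 3 - 2*Y/(2*Y) = 3 - 2*Y*1/(2*Y) = 3 - 1*1 = 3 - 1 = 2)
f(-6) - 158 = 2 - 158 = -156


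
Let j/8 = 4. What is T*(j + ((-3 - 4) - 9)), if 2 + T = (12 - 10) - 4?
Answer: -64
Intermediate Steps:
j = 32 (j = 8*4 = 32)
T = -4 (T = -2 + ((12 - 10) - 4) = -2 + (2 - 4) = -2 - 2 = -4)
T*(j + ((-3 - 4) - 9)) = -4*(32 + ((-3 - 4) - 9)) = -4*(32 + (-7 - 9)) = -4*(32 - 16) = -4*16 = -64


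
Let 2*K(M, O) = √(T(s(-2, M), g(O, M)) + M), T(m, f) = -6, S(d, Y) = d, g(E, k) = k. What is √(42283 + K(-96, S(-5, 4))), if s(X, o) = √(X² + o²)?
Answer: √(169132 + 2*I*√102)/2 ≈ 205.63 + 0.012279*I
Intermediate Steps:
K(M, O) = √(-6 + M)/2
√(42283 + K(-96, S(-5, 4))) = √(42283 + √(-6 - 96)/2) = √(42283 + √(-102)/2) = √(42283 + (I*√102)/2) = √(42283 + I*√102/2)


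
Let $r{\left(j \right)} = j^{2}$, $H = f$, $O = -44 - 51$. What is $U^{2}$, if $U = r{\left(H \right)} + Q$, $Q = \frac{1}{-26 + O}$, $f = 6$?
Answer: $\frac{18966025}{14641} \approx 1295.4$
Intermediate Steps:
$O = -95$ ($O = -44 - 51 = -95$)
$H = 6$
$Q = - \frac{1}{121}$ ($Q = \frac{1}{-26 - 95} = \frac{1}{-121} = - \frac{1}{121} \approx -0.0082645$)
$U = \frac{4355}{121}$ ($U = 6^{2} - \frac{1}{121} = 36 - \frac{1}{121} = \frac{4355}{121} \approx 35.992$)
$U^{2} = \left(\frac{4355}{121}\right)^{2} = \frac{18966025}{14641}$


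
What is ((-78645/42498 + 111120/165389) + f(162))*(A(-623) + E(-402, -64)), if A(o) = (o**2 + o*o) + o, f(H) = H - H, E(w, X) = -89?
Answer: -1070853254315695/1171450287 ≈ -9.1413e+5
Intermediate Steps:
f(H) = 0
A(o) = o + 2*o**2 (A(o) = (o**2 + o**2) + o = 2*o**2 + o = o + 2*o**2)
((-78645/42498 + 111120/165389) + f(162))*(A(-623) + E(-402, -64)) = ((-78645/42498 + 111120/165389) + 0)*(-623*(1 + 2*(-623)) - 89) = ((-78645*1/42498 + 111120*(1/165389)) + 0)*(-623*(1 - 1246) - 89) = ((-26215/14166 + 111120/165389) + 0)*(-623*(-1245) - 89) = (-2761546715/2342900574 + 0)*(775635 - 89) = -2761546715/2342900574*775546 = -1070853254315695/1171450287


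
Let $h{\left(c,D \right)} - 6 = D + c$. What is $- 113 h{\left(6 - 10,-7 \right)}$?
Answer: $565$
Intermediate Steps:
$h{\left(c,D \right)} = 6 + D + c$ ($h{\left(c,D \right)} = 6 + \left(D + c\right) = 6 + D + c$)
$- 113 h{\left(6 - 10,-7 \right)} = - 113 \left(6 - 7 + \left(6 - 10\right)\right) = - 113 \left(6 - 7 - 4\right) = \left(-113\right) \left(-5\right) = 565$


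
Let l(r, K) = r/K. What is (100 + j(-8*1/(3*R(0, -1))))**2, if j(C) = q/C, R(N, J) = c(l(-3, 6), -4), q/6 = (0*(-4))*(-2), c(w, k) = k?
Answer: 10000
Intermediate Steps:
q = 0 (q = 6*((0*(-4))*(-2)) = 6*(0*(-2)) = 6*0 = 0)
R(N, J) = -4
j(C) = 0 (j(C) = 0/C = 0)
(100 + j(-8*1/(3*R(0, -1))))**2 = (100 + 0)**2 = 100**2 = 10000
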